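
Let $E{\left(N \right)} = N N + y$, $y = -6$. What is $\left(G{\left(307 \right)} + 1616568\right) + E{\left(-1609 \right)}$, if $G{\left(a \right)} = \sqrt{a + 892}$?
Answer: $4205443 + \sqrt{1199} \approx 4.2055 \cdot 10^{6}$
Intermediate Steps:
$E{\left(N \right)} = -6 + N^{2}$ ($E{\left(N \right)} = N N - 6 = N^{2} - 6 = -6 + N^{2}$)
$G{\left(a \right)} = \sqrt{892 + a}$
$\left(G{\left(307 \right)} + 1616568\right) + E{\left(-1609 \right)} = \left(\sqrt{892 + 307} + 1616568\right) - \left(6 - \left(-1609\right)^{2}\right) = \left(\sqrt{1199} + 1616568\right) + \left(-6 + 2588881\right) = \left(1616568 + \sqrt{1199}\right) + 2588875 = 4205443 + \sqrt{1199}$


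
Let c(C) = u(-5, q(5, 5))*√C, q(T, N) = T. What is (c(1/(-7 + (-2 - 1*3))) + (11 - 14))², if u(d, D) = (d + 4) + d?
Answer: (3 + I*√3)² ≈ 6.0 + 10.392*I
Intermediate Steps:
u(d, D) = 4 + 2*d (u(d, D) = (4 + d) + d = 4 + 2*d)
c(C) = -6*√C (c(C) = (4 + 2*(-5))*√C = (4 - 10)*√C = -6*√C)
(c(1/(-7 + (-2 - 1*3))) + (11 - 14))² = (-6*I*√3/6 + (11 - 14))² = (-6*I*√3/6 - 3)² = (-I*√3 - 3)² = (-3 - I*√3)²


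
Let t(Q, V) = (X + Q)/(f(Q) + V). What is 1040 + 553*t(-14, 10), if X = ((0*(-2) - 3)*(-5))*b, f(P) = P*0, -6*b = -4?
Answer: 4094/5 ≈ 818.80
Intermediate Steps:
b = ⅔ (b = -⅙*(-4) = ⅔ ≈ 0.66667)
f(P) = 0
X = 10 (X = ((0*(-2) - 3)*(-5))*(⅔) = ((0 - 3)*(-5))*(⅔) = -3*(-5)*(⅔) = 15*(⅔) = 10)
t(Q, V) = (10 + Q)/V (t(Q, V) = (10 + Q)/(0 + V) = (10 + Q)/V)
1040 + 553*t(-14, 10) = 1040 + 553*((10 - 14)/10) = 1040 + 553*((⅒)*(-4)) = 1040 + 553*(-⅖) = 1040 - 1106/5 = 4094/5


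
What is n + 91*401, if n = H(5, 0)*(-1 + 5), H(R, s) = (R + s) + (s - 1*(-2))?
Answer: 36519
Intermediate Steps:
H(R, s) = 2 + R + 2*s (H(R, s) = (R + s) + (s + 2) = (R + s) + (2 + s) = 2 + R + 2*s)
n = 28 (n = (2 + 5 + 2*0)*(-1 + 5) = (2 + 5 + 0)*4 = 7*4 = 28)
n + 91*401 = 28 + 91*401 = 28 + 36491 = 36519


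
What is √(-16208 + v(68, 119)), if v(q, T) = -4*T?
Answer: 2*I*√4171 ≈ 129.17*I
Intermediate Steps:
√(-16208 + v(68, 119)) = √(-16208 - 4*119) = √(-16208 - 476) = √(-16684) = 2*I*√4171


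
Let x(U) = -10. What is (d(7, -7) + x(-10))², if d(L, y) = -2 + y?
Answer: 361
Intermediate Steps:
(d(7, -7) + x(-10))² = ((-2 - 7) - 10)² = (-9 - 10)² = (-19)² = 361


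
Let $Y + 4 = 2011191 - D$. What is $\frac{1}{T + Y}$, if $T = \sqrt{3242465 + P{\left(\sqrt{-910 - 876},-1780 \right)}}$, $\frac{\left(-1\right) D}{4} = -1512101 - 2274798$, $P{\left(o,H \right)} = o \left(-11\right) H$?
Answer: $\frac{1}{-13136409 + \sqrt{5} \sqrt{648493 + 3916 i \sqrt{1786}}} \approx -7.6135 \cdot 10^{-8} - 1.0 \cdot 10^{-12} i$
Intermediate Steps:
$P{\left(o,H \right)} = - 11 H o$ ($P{\left(o,H \right)} = - 11 o H = - 11 H o$)
$D = 15147596$ ($D = - 4 \left(-1512101 - 2274798\right) = \left(-4\right) \left(-3786899\right) = 15147596$)
$T = \sqrt{3242465 + 19580 i \sqrt{1786}}$ ($T = \sqrt{3242465 - - 19580 \sqrt{-910 - 876}} = \sqrt{3242465 - - 19580 \sqrt{-1786}} = \sqrt{3242465 - - 19580 i \sqrt{1786}} = \sqrt{3242465 + 19580 i \sqrt{1786}} \approx 1815.1 + 227.95 i$)
$Y = -13136409$ ($Y = -4 + \left(2011191 - 15147596\right) = -4 - 13136405 = -13136409$)
$\frac{1}{T + Y} = \frac{1}{\sqrt{3242465 + 19580 i \sqrt{1786}} - 13136409} = \frac{1}{-13136409 + \sqrt{3242465 + 19580 i \sqrt{1786}}}$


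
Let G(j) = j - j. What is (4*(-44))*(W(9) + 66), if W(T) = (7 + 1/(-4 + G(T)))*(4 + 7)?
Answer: -24684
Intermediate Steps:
G(j) = 0
W(T) = 297/4 (W(T) = (7 + 1/(-4 + 0))*(4 + 7) = (7 + 1/(-4))*11 = (7 - ¼)*11 = (27/4)*11 = 297/4)
(4*(-44))*(W(9) + 66) = (4*(-44))*(297/4 + 66) = -176*561/4 = -24684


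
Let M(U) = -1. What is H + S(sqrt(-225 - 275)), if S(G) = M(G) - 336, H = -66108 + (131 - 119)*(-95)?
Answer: -67585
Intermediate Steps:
H = -67248 (H = -66108 + 12*(-95) = -66108 - 1140 = -67248)
S(G) = -337 (S(G) = -1 - 336 = -337)
H + S(sqrt(-225 - 275)) = -67248 - 337 = -67585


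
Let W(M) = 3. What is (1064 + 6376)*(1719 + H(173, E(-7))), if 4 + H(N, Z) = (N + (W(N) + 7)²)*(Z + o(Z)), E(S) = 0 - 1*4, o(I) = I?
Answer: -3489360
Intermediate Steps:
E(S) = -4 (E(S) = 0 - 4 = -4)
H(N, Z) = -4 + 2*Z*(100 + N) (H(N, Z) = -4 + (N + (3 + 7)²)*(Z + Z) = -4 + (N + 10²)*(2*Z) = -4 + (N + 100)*(2*Z) = -4 + (100 + N)*(2*Z) = -4 + 2*Z*(100 + N))
(1064 + 6376)*(1719 + H(173, E(-7))) = (1064 + 6376)*(1719 + (-4 + 200*(-4) + 2*173*(-4))) = 7440*(1719 + (-4 - 800 - 1384)) = 7440*(1719 - 2188) = 7440*(-469) = -3489360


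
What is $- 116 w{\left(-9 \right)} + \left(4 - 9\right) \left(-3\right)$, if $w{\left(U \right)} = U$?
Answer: $1059$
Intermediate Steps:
$- 116 w{\left(-9 \right)} + \left(4 - 9\right) \left(-3\right) = \left(-116\right) \left(-9\right) + \left(4 - 9\right) \left(-3\right) = 1044 - -15 = 1044 + 15 = 1059$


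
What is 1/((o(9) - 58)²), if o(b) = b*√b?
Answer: 1/961 ≈ 0.0010406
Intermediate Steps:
o(b) = b^(3/2)
1/((o(9) - 58)²) = 1/((9^(3/2) - 58)²) = 1/((27 - 58)²) = 1/((-31)²) = 1/961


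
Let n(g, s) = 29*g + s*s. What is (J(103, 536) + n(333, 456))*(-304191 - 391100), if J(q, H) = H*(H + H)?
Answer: -550799100835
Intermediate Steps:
n(g, s) = s**2 + 29*g (n(g, s) = 29*g + s**2 = s**2 + 29*g)
J(q, H) = 2*H**2 (J(q, H) = H*(2*H) = 2*H**2)
(J(103, 536) + n(333, 456))*(-304191 - 391100) = (2*536**2 + (456**2 + 29*333))*(-304191 - 391100) = (2*287296 + (207936 + 9657))*(-695291) = (574592 + 217593)*(-695291) = 792185*(-695291) = -550799100835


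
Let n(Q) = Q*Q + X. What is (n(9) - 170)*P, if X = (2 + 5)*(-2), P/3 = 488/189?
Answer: -50264/63 ≈ -797.84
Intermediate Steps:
P = 488/63 (P = 3*(488/189) = 488/63 ≈ 7.7460)
X = -14 (X = 7*(-2) = -14)
n(Q) = -14 + Q² (n(Q) = Q*Q - 14 = Q² - 14 = -14 + Q²)
(n(9) - 170)*P = ((-14 + 9²) - 170)*(488/63) = ((-14 + 81) - 170)*(488/63) = (67 - 170)*(488/63) = -103*488/63 = -50264/63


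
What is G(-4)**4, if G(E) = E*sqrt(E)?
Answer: 4096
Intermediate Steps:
G(E) = E**(3/2)
G(-4)**4 = ((-4)**(3/2))**4 = (-8*I)**4 = 4096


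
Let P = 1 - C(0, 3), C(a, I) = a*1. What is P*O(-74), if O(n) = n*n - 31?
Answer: 5445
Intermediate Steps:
C(a, I) = a
P = 1 (P = 1 - 1*0 = 1 + 0 = 1)
O(n) = -31 + n² (O(n) = n² - 31 = -31 + n²)
P*O(-74) = 1*(-31 + (-74)²) = 1*(-31 + 5476) = 1*5445 = 5445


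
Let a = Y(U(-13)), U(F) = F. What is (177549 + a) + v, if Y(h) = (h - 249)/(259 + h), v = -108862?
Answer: 8448370/123 ≈ 68686.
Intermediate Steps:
Y(h) = (-249 + h)/(259 + h)
a = -131/123 (a = (-249 - 13)/(259 - 13) = -262/246 = (1/246)*(-262) = -131/123 ≈ -1.0650)
(177549 + a) + v = (177549 - 131/123) - 108862 = 21838396/123 - 108862 = 8448370/123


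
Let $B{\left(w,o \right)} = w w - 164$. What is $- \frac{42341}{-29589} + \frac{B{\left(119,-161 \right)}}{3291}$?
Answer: $\frac{184500488}{32459133} \approx 5.6841$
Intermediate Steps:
$B{\left(w,o \right)} = -164 + w^{2}$ ($B{\left(w,o \right)} = w^{2} - 164 = -164 + w^{2}$)
$- \frac{42341}{-29589} + \frac{B{\left(119,-161 \right)}}{3291} = - \frac{42341}{-29589} + \frac{-164 + 119^{2}}{3291} = \left(-42341\right) \left(- \frac{1}{29589}\right) + \left(-164 + 14161\right) \frac{1}{3291} = \frac{42341}{29589} + 13997 \cdot \frac{1}{3291} = \frac{42341}{29589} + \frac{13997}{3291} = \frac{184500488}{32459133}$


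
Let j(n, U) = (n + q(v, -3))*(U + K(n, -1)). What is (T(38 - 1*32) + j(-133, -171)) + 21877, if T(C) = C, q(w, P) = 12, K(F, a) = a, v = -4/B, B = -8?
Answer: 42695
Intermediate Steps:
v = 1/2 (v = -4/(-8) = -4*(-1/8) = 1/2 ≈ 0.50000)
j(n, U) = (-1 + U)*(12 + n) (j(n, U) = (n + 12)*(U - 1) = (12 + n)*(-1 + U) = (-1 + U)*(12 + n))
(T(38 - 1*32) + j(-133, -171)) + 21877 = ((38 - 1*32) + (-12 - 1*(-133) + 12*(-171) - 171*(-133))) + 21877 = ((38 - 32) + (-12 + 133 - 2052 + 22743)) + 21877 = (6 + 20812) + 21877 = 20818 + 21877 = 42695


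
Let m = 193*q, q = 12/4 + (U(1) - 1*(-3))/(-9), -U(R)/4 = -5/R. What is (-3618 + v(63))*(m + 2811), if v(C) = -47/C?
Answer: -5943692651/567 ≈ -1.0483e+7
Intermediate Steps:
U(R) = 20/R (U(R) = -(-20)/R = 20/R)
q = 4/9 (q = 12/4 + (20/1 - 1*(-3))/(-9) = 12*(¼) + (20*1 + 3)*(-⅑) = 3 + (20 + 3)*(-⅑) = 3 + 23*(-⅑) = 3 - 23/9 = 4/9 ≈ 0.44444)
m = 772/9 (m = 193*(4/9) = 772/9 ≈ 85.778)
(-3618 + v(63))*(m + 2811) = (-3618 - 47/63)*(772/9 + 2811) = (-3618 - 47*1/63)*(26071/9) = (-3618 - 47/63)*(26071/9) = -227981/63*26071/9 = -5943692651/567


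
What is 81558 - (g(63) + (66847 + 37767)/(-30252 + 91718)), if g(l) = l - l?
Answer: 2506469707/30733 ≈ 81556.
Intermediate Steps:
g(l) = 0
81558 - (g(63) + (66847 + 37767)/(-30252 + 91718)) = 81558 - (0 + (66847 + 37767)/(-30252 + 91718)) = 81558 - (0 + 104614/61466) = 81558 - (0 + 104614*(1/61466)) = 81558 - (0 + 52307/30733) = 81558 - 1*52307/30733 = 81558 - 52307/30733 = 2506469707/30733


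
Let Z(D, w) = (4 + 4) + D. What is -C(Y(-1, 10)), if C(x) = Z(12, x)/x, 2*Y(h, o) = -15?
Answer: 8/3 ≈ 2.6667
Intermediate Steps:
Y(h, o) = -15/2 (Y(h, o) = (½)*(-15) = -15/2)
Z(D, w) = 8 + D
C(x) = 20/x (C(x) = (8 + 12)/x = 20/x)
-C(Y(-1, 10)) = -20/(-15/2) = -20*(-2)/15 = -1*(-8/3) = 8/3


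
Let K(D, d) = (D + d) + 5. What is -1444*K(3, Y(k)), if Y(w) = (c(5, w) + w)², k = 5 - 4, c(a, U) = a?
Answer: -63536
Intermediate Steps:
k = 1
Y(w) = (5 + w)²
K(D, d) = 5 + D + d
-1444*K(3, Y(k)) = -1444*(5 + 3 + (5 + 1)²) = -1444*(5 + 3 + 6²) = -1444*(5 + 3 + 36) = -1444*44 = -63536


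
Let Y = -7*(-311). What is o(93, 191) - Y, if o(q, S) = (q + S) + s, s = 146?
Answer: -1747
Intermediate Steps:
Y = 2177
o(q, S) = 146 + S + q (o(q, S) = (q + S) + 146 = (S + q) + 146 = 146 + S + q)
o(93, 191) - Y = (146 + 191 + 93) - 1*2177 = 430 - 2177 = -1747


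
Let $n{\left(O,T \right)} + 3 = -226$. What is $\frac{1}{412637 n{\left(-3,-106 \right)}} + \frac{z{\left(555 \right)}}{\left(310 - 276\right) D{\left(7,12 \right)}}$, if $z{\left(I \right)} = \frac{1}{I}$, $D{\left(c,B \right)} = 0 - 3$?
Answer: $- \frac{94550483}{5349298150530} \approx -1.7675 \cdot 10^{-5}$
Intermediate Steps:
$D{\left(c,B \right)} = -3$ ($D{\left(c,B \right)} = 0 - 3 = -3$)
$n{\left(O,T \right)} = -229$ ($n{\left(O,T \right)} = -3 - 226 = -229$)
$\frac{1}{412637 n{\left(-3,-106 \right)}} + \frac{z{\left(555 \right)}}{\left(310 - 276\right) D{\left(7,12 \right)}} = \frac{1}{412637 \left(-229\right)} + \frac{1}{555 \left(310 - 276\right) \left(-3\right)} = \frac{1}{412637} \left(- \frac{1}{229}\right) + \frac{1}{555 \cdot 34 \left(-3\right)} = - \frac{1}{94493873} + \frac{1}{555 \left(-102\right)} = - \frac{1}{94493873} + \frac{1}{555} \left(- \frac{1}{102}\right) = - \frac{1}{94493873} - \frac{1}{56610} = - \frac{94550483}{5349298150530}$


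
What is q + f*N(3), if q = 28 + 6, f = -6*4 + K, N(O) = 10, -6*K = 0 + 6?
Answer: -216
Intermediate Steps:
K = -1 (K = -(0 + 6)/6 = -1/6*6 = -1)
f = -25 (f = -6*4 - 1 = -24 - 1 = -25)
q = 34
q + f*N(3) = 34 - 25*10 = 34 - 250 = -216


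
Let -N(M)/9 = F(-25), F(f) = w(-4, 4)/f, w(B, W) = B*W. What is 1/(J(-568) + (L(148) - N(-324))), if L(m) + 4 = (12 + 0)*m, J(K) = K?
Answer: 25/30244 ≈ 0.00082661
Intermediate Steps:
F(f) = -16/f (F(f) = (-4*4)/f = -16/f)
N(M) = -144/25 (N(M) = -(-144)/(-25) = -(-144)*(-1)/25 = -9*16/25 = -144/25)
L(m) = -4 + 12*m (L(m) = -4 + (12 + 0)*m = -4 + 12*m)
1/(J(-568) + (L(148) - N(-324))) = 1/(-568 + ((-4 + 12*148) - 1*(-144/25))) = 1/(-568 + ((-4 + 1776) + 144/25)) = 1/(-568 + (1772 + 144/25)) = 1/(-568 + 44444/25) = 1/(30244/25) = 25/30244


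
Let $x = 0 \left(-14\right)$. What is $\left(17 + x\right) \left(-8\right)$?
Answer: $-136$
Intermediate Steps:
$x = 0$
$\left(17 + x\right) \left(-8\right) = \left(17 + 0\right) \left(-8\right) = 17 \left(-8\right) = -136$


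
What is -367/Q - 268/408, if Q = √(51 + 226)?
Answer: -67/102 - 367*√277/277 ≈ -22.708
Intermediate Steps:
Q = √277 ≈ 16.643
-367/Q - 268/408 = -367*√277/277 - 268/408 = -367*√277/277 - 268*1/408 = -367*√277/277 - 67/102 = -67/102 - 367*√277/277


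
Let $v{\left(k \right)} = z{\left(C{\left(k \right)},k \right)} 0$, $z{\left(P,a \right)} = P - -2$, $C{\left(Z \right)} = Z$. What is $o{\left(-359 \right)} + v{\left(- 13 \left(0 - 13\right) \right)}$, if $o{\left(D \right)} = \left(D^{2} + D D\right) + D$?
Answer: $257403$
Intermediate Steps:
$z{\left(P,a \right)} = 2 + P$ ($z{\left(P,a \right)} = P + 2 = 2 + P$)
$o{\left(D \right)} = D + 2 D^{2}$ ($o{\left(D \right)} = \left(D^{2} + D^{2}\right) + D = 2 D^{2} + D = D + 2 D^{2}$)
$v{\left(k \right)} = 0$ ($v{\left(k \right)} = \left(2 + k\right) 0 = 0$)
$o{\left(-359 \right)} + v{\left(- 13 \left(0 - 13\right) \right)} = - 359 \left(1 + 2 \left(-359\right)\right) + 0 = - 359 \left(1 - 718\right) + 0 = \left(-359\right) \left(-717\right) + 0 = 257403 + 0 = 257403$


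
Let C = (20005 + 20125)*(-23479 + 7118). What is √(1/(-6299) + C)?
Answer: 3*I*√2894541040550581/6299 ≈ 25624.0*I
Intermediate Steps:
C = -656566930 (C = 40130*(-16361) = -656566930)
√(1/(-6299) + C) = √(1/(-6299) - 656566930) = √(-1/6299 - 656566930) = √(-4135715092071/6299) = 3*I*√2894541040550581/6299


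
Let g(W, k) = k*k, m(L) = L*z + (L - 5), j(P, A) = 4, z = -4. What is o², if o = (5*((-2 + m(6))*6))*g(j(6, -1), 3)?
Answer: 45562500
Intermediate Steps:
m(L) = -5 - 3*L (m(L) = L*(-4) + (L - 5) = -4*L + (-5 + L) = -5 - 3*L)
g(W, k) = k²
o = -6750 (o = (5*((-2 + (-5 - 3*6))*6))*3² = (5*((-2 + (-5 - 18))*6))*9 = (5*((-2 - 23)*6))*9 = (5*(-25*6))*9 = (5*(-150))*9 = -750*9 = -6750)
o² = (-6750)² = 45562500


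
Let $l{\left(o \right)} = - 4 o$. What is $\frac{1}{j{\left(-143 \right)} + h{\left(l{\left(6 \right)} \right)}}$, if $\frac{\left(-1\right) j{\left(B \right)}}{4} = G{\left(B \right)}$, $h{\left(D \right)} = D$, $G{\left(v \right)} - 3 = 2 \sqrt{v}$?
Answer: $\frac{i}{4 \left(- 9 i + 2 \sqrt{143}\right)} \approx -0.0034456 + 0.0091564 i$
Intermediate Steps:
$G{\left(v \right)} = 3 + 2 \sqrt{v}$
$j{\left(B \right)} = -12 - 8 \sqrt{B}$ ($j{\left(B \right)} = - 4 \left(3 + 2 \sqrt{B}\right) = -12 - 8 \sqrt{B}$)
$\frac{1}{j{\left(-143 \right)} + h{\left(l{\left(6 \right)} \right)}} = \frac{1}{\left(-12 - 8 \sqrt{-143}\right) - 24} = \frac{1}{\left(-12 - 8 i \sqrt{143}\right) - 24} = \frac{1}{-36 - 8 i \sqrt{143}}$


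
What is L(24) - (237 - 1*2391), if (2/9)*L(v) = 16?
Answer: 2226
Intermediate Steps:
L(v) = 72 (L(v) = (9/2)*16 = 72)
L(24) - (237 - 1*2391) = 72 - (237 - 1*2391) = 72 - (237 - 2391) = 72 - 1*(-2154) = 72 + 2154 = 2226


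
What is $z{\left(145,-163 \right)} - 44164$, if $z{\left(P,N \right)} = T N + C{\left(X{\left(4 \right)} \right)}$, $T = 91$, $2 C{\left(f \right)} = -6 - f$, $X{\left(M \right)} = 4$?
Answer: $-59002$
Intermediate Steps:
$C{\left(f \right)} = -3 - \frac{f}{2}$ ($C{\left(f \right)} = \frac{-6 - f}{2} = -3 - \frac{f}{2}$)
$z{\left(P,N \right)} = -5 + 91 N$ ($z{\left(P,N \right)} = 91 N - 5 = -5 + 91 N$)
$z{\left(145,-163 \right)} - 44164 = \left(-5 + 91 \left(-163\right)\right) - 44164 = \left(-5 - 14833\right) - 44164 = -14838 - 44164 = -59002$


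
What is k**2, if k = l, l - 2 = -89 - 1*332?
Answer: 175561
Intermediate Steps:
l = -419 (l = 2 + (-89 - 1*332) = 2 + (-89 - 332) = 2 - 421 = -419)
k = -419
k**2 = (-419)**2 = 175561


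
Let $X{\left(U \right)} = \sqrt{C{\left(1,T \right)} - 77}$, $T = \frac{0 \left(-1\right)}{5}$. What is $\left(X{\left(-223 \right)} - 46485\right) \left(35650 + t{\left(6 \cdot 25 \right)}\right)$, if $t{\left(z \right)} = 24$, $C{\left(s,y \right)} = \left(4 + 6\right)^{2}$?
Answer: $-1658305890 + 35674 \sqrt{23} \approx -1.6581 \cdot 10^{9}$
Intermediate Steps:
$T = 0$ ($T = 0 \cdot \frac{1}{5} = 0$)
$C{\left(s,y \right)} = 100$ ($C{\left(s,y \right)} = 10^{2} = 100$)
$X{\left(U \right)} = \sqrt{23}$ ($X{\left(U \right)} = \sqrt{100 - 77} = \sqrt{23}$)
$\left(X{\left(-223 \right)} - 46485\right) \left(35650 + t{\left(6 \cdot 25 \right)}\right) = \left(\sqrt{23} - 46485\right) \left(35650 + 24\right) = \left(-46485 + \sqrt{23}\right) 35674 = -1658305890 + 35674 \sqrt{23}$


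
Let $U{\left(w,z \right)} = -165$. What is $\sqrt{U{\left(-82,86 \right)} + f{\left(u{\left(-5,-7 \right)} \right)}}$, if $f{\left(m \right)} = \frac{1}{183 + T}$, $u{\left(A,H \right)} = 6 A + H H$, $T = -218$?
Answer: $\frac{76 i \sqrt{35}}{35} \approx 12.846 i$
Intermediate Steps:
$u{\left(A,H \right)} = H^{2} + 6 A$ ($u{\left(A,H \right)} = 6 A + H^{2} = H^{2} + 6 A$)
$f{\left(m \right)} = - \frac{1}{35}$ ($f{\left(m \right)} = \frac{1}{183 - 218} = \frac{1}{-35} = - \frac{1}{35}$)
$\sqrt{U{\left(-82,86 \right)} + f{\left(u{\left(-5,-7 \right)} \right)}} = \sqrt{-165 - \frac{1}{35}} = \sqrt{- \frac{5776}{35}} = \frac{76 i \sqrt{35}}{35}$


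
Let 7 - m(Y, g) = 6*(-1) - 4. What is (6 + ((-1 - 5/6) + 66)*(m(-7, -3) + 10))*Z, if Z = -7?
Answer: -24339/2 ≈ -12170.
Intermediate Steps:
m(Y, g) = 17 (m(Y, g) = 7 - (6*(-1) - 4) = 7 - (-6 - 4) = 7 - 1*(-10) = 7 + 10 = 17)
(6 + ((-1 - 5/6) + 66)*(m(-7, -3) + 10))*Z = (6 + ((-1 - 5/6) + 66)*(17 + 10))*(-7) = (6 + ((-1 - 5*⅙) + 66)*27)*(-7) = (6 + ((-1 - ⅚) + 66)*27)*(-7) = (6 + (-11/6 + 66)*27)*(-7) = (6 + (385/6)*27)*(-7) = (6 + 3465/2)*(-7) = (3477/2)*(-7) = -24339/2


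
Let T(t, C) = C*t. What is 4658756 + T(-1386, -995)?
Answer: 6037826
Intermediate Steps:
4658756 + T(-1386, -995) = 4658756 - 995*(-1386) = 4658756 + 1379070 = 6037826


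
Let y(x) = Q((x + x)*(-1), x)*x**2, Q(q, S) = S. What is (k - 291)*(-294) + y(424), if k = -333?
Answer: 76408480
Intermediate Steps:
y(x) = x**3 (y(x) = x*x**2 = x**3)
(k - 291)*(-294) + y(424) = (-333 - 291)*(-294) + 424**3 = -624*(-294) + 76225024 = 183456 + 76225024 = 76408480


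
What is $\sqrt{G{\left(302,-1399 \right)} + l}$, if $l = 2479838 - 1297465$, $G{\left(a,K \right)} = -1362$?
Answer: $\sqrt{1181011} \approx 1086.7$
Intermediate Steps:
$l = 1182373$ ($l = 2479838 - 1297465 = 1182373$)
$\sqrt{G{\left(302,-1399 \right)} + l} = \sqrt{-1362 + 1182373} = \sqrt{1181011}$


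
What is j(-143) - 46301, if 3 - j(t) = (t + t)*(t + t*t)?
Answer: 5761218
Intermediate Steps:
j(t) = 3 - 2*t*(t + t²) (j(t) = 3 - (t + t)*(t + t*t) = 3 - 2*t*(t + t²))
j(-143) - 46301 = (3 - 2*(-143)² - 2*(-143)³) - 46301 = (3 - 2*20449 - 2*(-2924207)) - 46301 = (3 - 40898 + 5848414) - 46301 = 5807519 - 46301 = 5761218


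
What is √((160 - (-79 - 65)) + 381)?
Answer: √685 ≈ 26.173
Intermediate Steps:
√((160 - (-79 - 65)) + 381) = √((160 - 1*(-144)) + 381) = √((160 + 144) + 381) = √(304 + 381) = √685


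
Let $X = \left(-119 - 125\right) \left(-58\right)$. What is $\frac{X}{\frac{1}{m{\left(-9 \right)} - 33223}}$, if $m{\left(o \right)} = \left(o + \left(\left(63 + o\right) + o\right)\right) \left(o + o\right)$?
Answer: $-479342392$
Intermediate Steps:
$m{\left(o \right)} = 2 o \left(63 + 3 o\right)$ ($m{\left(o \right)} = \left(o + \left(63 + 2 o\right)\right) 2 o = \left(63 + 3 o\right) 2 o = 2 o \left(63 + 3 o\right)$)
$X = 14152$ ($X = \left(-244\right) \left(-58\right) = 14152$)
$\frac{X}{\frac{1}{m{\left(-9 \right)} - 33223}} = \frac{14152}{\frac{1}{6 \left(-9\right) \left(21 - 9\right) - 33223}} = \frac{14152}{\frac{1}{6 \left(-9\right) 12 - 33223}} = \frac{14152}{\frac{1}{-648 - 33223}} = \frac{14152}{\frac{1}{-33871}} = \frac{14152}{- \frac{1}{33871}} = 14152 \left(-33871\right) = -479342392$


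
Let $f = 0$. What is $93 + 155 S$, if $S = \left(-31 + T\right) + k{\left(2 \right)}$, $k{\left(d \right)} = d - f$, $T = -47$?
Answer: $-11687$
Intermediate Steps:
$k{\left(d \right)} = d$ ($k{\left(d \right)} = d - 0 = d + 0 = d$)
$S = -76$ ($S = \left(-31 - 47\right) + 2 = -78 + 2 = -76$)
$93 + 155 S = 93 + 155 \left(-76\right) = 93 - 11780 = -11687$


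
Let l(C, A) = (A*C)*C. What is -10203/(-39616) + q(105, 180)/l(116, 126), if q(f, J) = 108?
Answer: 60079917/233219392 ≈ 0.25761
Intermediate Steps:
l(C, A) = A*C²
-10203/(-39616) + q(105, 180)/l(116, 126) = -10203/(-39616) + 108/((126*116²)) = -10203*(-1/39616) + 108/((126*13456)) = 10203/39616 + 108/1695456 = 10203/39616 + 108*(1/1695456) = 10203/39616 + 3/47096 = 60079917/233219392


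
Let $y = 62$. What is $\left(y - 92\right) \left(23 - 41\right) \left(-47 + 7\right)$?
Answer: $-21600$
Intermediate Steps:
$\left(y - 92\right) \left(23 - 41\right) \left(-47 + 7\right) = \left(62 - 92\right) \left(23 - 41\right) \left(-47 + 7\right) = - 30 \left(\left(-18\right) \left(-40\right)\right) = \left(-30\right) 720 = -21600$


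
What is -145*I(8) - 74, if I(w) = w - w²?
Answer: 8046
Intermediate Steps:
-145*I(8) - 74 = -1160*(1 - 1*8) - 74 = -1160*(1 - 8) - 74 = -1160*(-7) - 74 = -145*(-56) - 74 = 8120 - 74 = 8046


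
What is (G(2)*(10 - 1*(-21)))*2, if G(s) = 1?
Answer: 62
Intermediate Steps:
(G(2)*(10 - 1*(-21)))*2 = (1*(10 - 1*(-21)))*2 = (1*(10 + 21))*2 = (1*31)*2 = 31*2 = 62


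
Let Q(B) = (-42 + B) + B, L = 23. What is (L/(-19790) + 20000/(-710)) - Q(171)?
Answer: -461108633/1405090 ≈ -328.17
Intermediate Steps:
Q(B) = -42 + 2*B
(L/(-19790) + 20000/(-710)) - Q(171) = (23/(-19790) + 20000/(-710)) - (-42 + 2*171) = (23*(-1/19790) + 20000*(-1/710)) - (-42 + 342) = (-23/19790 - 2000/71) - 1*300 = -39581633/1405090 - 300 = -461108633/1405090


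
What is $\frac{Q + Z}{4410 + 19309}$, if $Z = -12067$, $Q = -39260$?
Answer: $- \frac{51327}{23719} \approx -2.164$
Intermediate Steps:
$\frac{Q + Z}{4410 + 19309} = \frac{-39260 - 12067}{4410 + 19309} = - \frac{51327}{23719}$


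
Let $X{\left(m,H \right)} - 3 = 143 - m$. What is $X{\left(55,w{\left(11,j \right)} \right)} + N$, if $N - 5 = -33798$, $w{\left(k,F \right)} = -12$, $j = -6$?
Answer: $-33702$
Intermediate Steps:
$X{\left(m,H \right)} = 146 - m$ ($X{\left(m,H \right)} = 3 - \left(-143 + m\right) = 146 - m$)
$N = -33793$ ($N = 5 - 33798 = -33793$)
$X{\left(55,w{\left(11,j \right)} \right)} + N = \left(146 - 55\right) - 33793 = 91 - 33793 = -33702$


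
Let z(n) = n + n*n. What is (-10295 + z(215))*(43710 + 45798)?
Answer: 3235266660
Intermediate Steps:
z(n) = n + n²
(-10295 + z(215))*(43710 + 45798) = (-10295 + 215*(1 + 215))*(43710 + 45798) = (-10295 + 215*216)*89508 = (-10295 + 46440)*89508 = 36145*89508 = 3235266660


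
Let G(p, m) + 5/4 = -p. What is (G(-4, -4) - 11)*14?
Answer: -231/2 ≈ -115.50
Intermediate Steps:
G(p, m) = -5/4 - p
(G(-4, -4) - 11)*14 = ((-5/4 - 1*(-4)) - 11)*14 = ((-5/4 + 4) - 11)*14 = (11/4 - 11)*14 = -33/4*14 = -231/2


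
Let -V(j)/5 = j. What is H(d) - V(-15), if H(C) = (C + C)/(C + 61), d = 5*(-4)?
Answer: -3115/41 ≈ -75.976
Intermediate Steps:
V(j) = -5*j
d = -20
H(C) = 2*C/(61 + C) (H(C) = (2*C)/(61 + C) = 2*C/(61 + C))
H(d) - V(-15) = 2*(-20)/(61 - 20) - (-5)*(-15) = 2*(-20)/41 - 1*75 = 2*(-20)*(1/41) - 75 = -40/41 - 75 = -3115/41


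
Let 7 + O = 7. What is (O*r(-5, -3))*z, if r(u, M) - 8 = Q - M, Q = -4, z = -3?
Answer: 0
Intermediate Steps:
O = 0 (O = -7 + 7 = 0)
r(u, M) = 4 - M (r(u, M) = 8 + (-4 - M) = 4 - M)
(O*r(-5, -3))*z = (0*(4 - 1*(-3)))*(-3) = (0*(4 + 3))*(-3) = (0*7)*(-3) = 0*(-3) = 0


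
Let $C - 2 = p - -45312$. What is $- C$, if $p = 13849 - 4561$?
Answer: $-54602$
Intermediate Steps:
$p = 9288$
$C = 54602$ ($C = 2 + \left(9288 - -45312\right) = 2 + \left(9288 + 45312\right) = 2 + 54600 = 54602$)
$- C = \left(-1\right) 54602 = -54602$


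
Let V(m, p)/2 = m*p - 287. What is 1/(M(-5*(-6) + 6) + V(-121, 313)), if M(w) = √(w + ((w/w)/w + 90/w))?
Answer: -2747520/209690725013 - 6*√1387/209690725013 ≈ -1.3104e-5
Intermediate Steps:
V(m, p) = -574 + 2*m*p (V(m, p) = 2*(m*p - 287) = 2*(-287 + m*p) = -574 + 2*m*p)
M(w) = √(w + 91/w) (M(w) = √(w + (1/w + 90/w)) = √(w + 91/w))
1/(M(-5*(-6) + 6) + V(-121, 313)) = 1/(√((-5*(-6) + 6) + 91/(-5*(-6) + 6)) + (-574 + 2*(-121)*313)) = 1/(√((30 + 6) + 91/(30 + 6)) + (-574 - 75746)) = 1/(√(36 + 91/36) - 76320) = 1/(√(1387/36) - 76320) = 1/(√1387/6 - 76320) = 1/(-76320 + √1387/6)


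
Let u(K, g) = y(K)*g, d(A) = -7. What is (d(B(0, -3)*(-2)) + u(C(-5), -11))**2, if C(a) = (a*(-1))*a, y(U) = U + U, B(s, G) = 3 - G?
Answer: 294849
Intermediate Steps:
y(U) = 2*U
C(a) = -a**2 (C(a) = (-a)*a = -a**2)
u(K, g) = 2*K*g (u(K, g) = (2*K)*g = 2*K*g)
(d(B(0, -3)*(-2)) + u(C(-5), -11))**2 = (-7 + 2*(-1*(-5)**2)*(-11))**2 = (-7 + 2*(-1*25)*(-11))**2 = (-7 + 2*(-25)*(-11))**2 = (-7 + 550)**2 = 543**2 = 294849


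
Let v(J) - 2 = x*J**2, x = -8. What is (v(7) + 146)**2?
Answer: 59536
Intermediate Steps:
v(J) = 2 - 8*J**2
(v(7) + 146)**2 = ((2 - 8*7**2) + 146)**2 = ((2 - 8*49) + 146)**2 = ((2 - 392) + 146)**2 = (-390 + 146)**2 = (-244)**2 = 59536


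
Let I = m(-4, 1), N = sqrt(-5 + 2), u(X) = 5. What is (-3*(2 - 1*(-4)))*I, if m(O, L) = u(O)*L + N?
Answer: -90 - 18*I*sqrt(3) ≈ -90.0 - 31.177*I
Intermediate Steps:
N = I*sqrt(3) (N = sqrt(-3) = I*sqrt(3) ≈ 1.732*I)
m(O, L) = 5*L + I*sqrt(3)
I = 5 + I*sqrt(3) (I = 5*1 + I*sqrt(3) = 5 + I*sqrt(3) ≈ 5.0 + 1.732*I)
(-3*(2 - 1*(-4)))*I = (-3*(2 - 1*(-4)))*(5 + I*sqrt(3)) = (-3*(2 + 4))*(5 + I*sqrt(3)) = (-3*6)*(5 + I*sqrt(3)) = -18*(5 + I*sqrt(3)) = -90 - 18*I*sqrt(3)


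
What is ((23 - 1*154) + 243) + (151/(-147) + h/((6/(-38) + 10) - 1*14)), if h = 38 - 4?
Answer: 1193765/11613 ≈ 102.80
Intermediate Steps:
h = 34
((23 - 1*154) + 243) + (151/(-147) + h/((6/(-38) + 10) - 1*14)) = ((23 - 1*154) + 243) + (151/(-147) + 34/((6/(-38) + 10) - 1*14)) = ((23 - 154) + 243) + (151*(-1/147) + 34/((6*(-1/38) + 10) - 14)) = (-131 + 243) + (-151/147 + 34/((-3/19 + 10) - 14)) = 112 + (-151/147 + 34/(187/19 - 14)) = 112 + (-151/147 + 34/(-79/19)) = 112 + (-151/147 + 34*(-19/79)) = 112 + (-151/147 - 646/79) = 112 - 106891/11613 = 1193765/11613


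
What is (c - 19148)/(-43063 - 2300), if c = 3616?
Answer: 15532/45363 ≈ 0.34239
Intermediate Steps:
(c - 19148)/(-43063 - 2300) = (3616 - 19148)/(-43063 - 2300) = -15532/(-45363) = -15532*(-1/45363) = 15532/45363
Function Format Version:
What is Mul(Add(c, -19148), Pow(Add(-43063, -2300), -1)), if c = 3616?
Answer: Rational(15532, 45363) ≈ 0.34239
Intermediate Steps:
Mul(Add(c, -19148), Pow(Add(-43063, -2300), -1)) = Mul(Add(3616, -19148), Pow(Add(-43063, -2300), -1)) = Mul(-15532, Pow(-45363, -1)) = Mul(-15532, Rational(-1, 45363)) = Rational(15532, 45363)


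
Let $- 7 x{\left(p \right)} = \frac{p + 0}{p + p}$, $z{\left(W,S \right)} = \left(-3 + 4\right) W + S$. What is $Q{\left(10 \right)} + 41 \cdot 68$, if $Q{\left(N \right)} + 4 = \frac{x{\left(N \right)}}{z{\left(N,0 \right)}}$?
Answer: $\frac{389759}{140} \approx 2784.0$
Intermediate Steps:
$z{\left(W,S \right)} = S + W$ ($z{\left(W,S \right)} = 1 W + S = W + S = S + W$)
$x{\left(p \right)} = - \frac{1}{14}$ ($x{\left(p \right)} = - \frac{\left(p + 0\right) \frac{1}{p + p}}{7} = - \frac{p \frac{1}{2 p}}{7} = \left(- \frac{1}{7}\right) \frac{1}{2} = - \frac{1}{14}$)
$Q{\left(N \right)} = -4 - \frac{1}{14 N}$ ($Q{\left(N \right)} = -4 - \frac{1}{14 \left(0 + N\right)} = -4 - \frac{1}{14 N}$)
$Q{\left(10 \right)} + 41 \cdot 68 = \left(-4 - \frac{1}{14 \cdot 10}\right) + 41 \cdot 68 = \left(-4 - \frac{1}{140}\right) + 2788 = - \frac{561}{140} + 2788 = \frac{389759}{140}$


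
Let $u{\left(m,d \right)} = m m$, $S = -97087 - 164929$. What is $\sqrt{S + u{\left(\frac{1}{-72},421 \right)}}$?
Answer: $\frac{i \sqrt{1358290943}}{72} \approx 511.88 i$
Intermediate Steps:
$S = -262016$ ($S = -97087 - 164929 = -262016$)
$u{\left(m,d \right)} = m^{2}$
$\sqrt{S + u{\left(\frac{1}{-72},421 \right)}} = \sqrt{-262016 + \left(\frac{1}{-72}\right)^{2}} = \sqrt{-262016 + \left(- \frac{1}{72}\right)^{2}} = \sqrt{-262016 + \frac{1}{5184}} = \sqrt{- \frac{1358290943}{5184}} = \frac{i \sqrt{1358290943}}{72}$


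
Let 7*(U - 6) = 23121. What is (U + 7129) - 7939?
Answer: 2499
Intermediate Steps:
U = 3309 (U = 6 + (1/7)*23121 = 6 + 3303 = 3309)
(U + 7129) - 7939 = (3309 + 7129) - 7939 = 10438 - 7939 = 2499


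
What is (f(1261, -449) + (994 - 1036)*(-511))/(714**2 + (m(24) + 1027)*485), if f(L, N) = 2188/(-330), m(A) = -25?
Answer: 1770068/82150695 ≈ 0.021547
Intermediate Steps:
f(L, N) = -1094/165 (f(L, N) = 2188*(-1/330) = -1094/165)
(f(1261, -449) + (994 - 1036)*(-511))/(714**2 + (m(24) + 1027)*485) = (-1094/165 + (994 - 1036)*(-511))/(714**2 + (-25 + 1027)*485) = (-1094/165 - 42*(-511))/(509796 + 1002*485) = (-1094/165 + 21462)/(509796 + 485970) = (3540136/165)/995766 = (3540136/165)*(1/995766) = 1770068/82150695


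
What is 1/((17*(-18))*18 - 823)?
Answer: -1/6331 ≈ -0.00015795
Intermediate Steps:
1/((17*(-18))*18 - 823) = 1/(-306*18 - 823) = 1/(-5508 - 823) = 1/(-6331) = -1/6331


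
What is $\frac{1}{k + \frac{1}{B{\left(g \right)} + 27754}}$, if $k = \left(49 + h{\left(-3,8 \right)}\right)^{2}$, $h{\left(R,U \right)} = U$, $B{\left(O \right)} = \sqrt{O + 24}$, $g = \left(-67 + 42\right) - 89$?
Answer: $\frac{2502654712648}{8131125251566099} + \frac{3 i \sqrt{10}}{8131125251566099} \approx 0.00030779 + 1.1667 \cdot 10^{-15} i$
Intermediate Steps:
$g = -114$ ($g = -25 - 89 = -114$)
$B{\left(O \right)} = \sqrt{24 + O}$
$k = 3249$ ($k = \left(49 + 8\right)^{2} = 57^{2} = 3249$)
$\frac{1}{k + \frac{1}{B{\left(g \right)} + 27754}} = \frac{1}{3249 + \frac{1}{\sqrt{24 - 114} + 27754}} = \frac{1}{3249 + \frac{1}{\sqrt{-90} + 27754}} = \frac{1}{3249 + \frac{1}{3 i \sqrt{10} + 27754}} = \frac{1}{3249 + \frac{1}{27754 + 3 i \sqrt{10}}}$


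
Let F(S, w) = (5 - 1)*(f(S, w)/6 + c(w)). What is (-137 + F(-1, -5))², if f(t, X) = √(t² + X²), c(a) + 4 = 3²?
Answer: 123305/9 - 156*√26 ≈ 12905.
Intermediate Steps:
c(a) = 5 (c(a) = -4 + 3² = -4 + 9 = 5)
f(t, X) = √(X² + t²)
F(S, w) = 20 + 2*√(S² + w²)/3 (F(S, w) = (5 - 1)*(√(w² + S²)/6 + 5) = 4*(√(S² + w²)*(⅙) + 5) = 4*(√(S² + w²)/6 + 5) = 4*(5 + √(S² + w²)/6) = 20 + 2*√(S² + w²)/3)
(-137 + F(-1, -5))² = (-137 + (20 + 2*√((-1)² + (-5)²)/3))² = (-137 + (20 + 2*√(1 + 25)/3))² = (-137 + (20 + 2*√26/3))² = (-117 + 2*√26/3)²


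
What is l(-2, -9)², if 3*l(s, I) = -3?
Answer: 1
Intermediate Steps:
l(s, I) = -1 (l(s, I) = (⅓)*(-3) = -1)
l(-2, -9)² = (-1)² = 1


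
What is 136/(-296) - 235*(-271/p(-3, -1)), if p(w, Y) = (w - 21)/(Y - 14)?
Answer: 11781589/296 ≈ 39803.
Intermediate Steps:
p(w, Y) = (-21 + w)/(-14 + Y)
136/(-296) - 235*(-271/p(-3, -1)) = 136/(-296) - 235*(-271*(-14 - 1)/(-21 - 3)) = 136*(-1/296) - 235/((-24/(-15))*(-1/271)) = -17/37 - 235/(-1/15*(-24)*(-1/271)) = -17/37 - 235/((8/5)*(-1/271)) = -17/37 - 235/(-8/1355) = -17/37 - 235*(-1355/8) = -17/37 + 318425/8 = 11781589/296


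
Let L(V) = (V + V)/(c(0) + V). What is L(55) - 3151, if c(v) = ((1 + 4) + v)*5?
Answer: -25197/8 ≈ -3149.6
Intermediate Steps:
c(v) = 25 + 5*v (c(v) = (5 + v)*5 = 25 + 5*v)
L(V) = 2*V/(25 + V) (L(V) = (V + V)/((25 + 5*0) + V) = (2*V)/((25 + 0) + V) = (2*V)/(25 + V) = 2*V/(25 + V))
L(55) - 3151 = 2*55/(25 + 55) - 3151 = 2*55/80 - 3151 = 2*55*(1/80) - 3151 = 11/8 - 3151 = -25197/8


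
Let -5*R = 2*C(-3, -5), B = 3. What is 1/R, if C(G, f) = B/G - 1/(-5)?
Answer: 25/8 ≈ 3.1250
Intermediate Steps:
C(G, f) = ⅕ + 3/G (C(G, f) = 3/G - 1/(-5) = 3/G - 1*(-⅕) = 3/G + ⅕ = ⅕ + 3/G)
R = 8/25 (R = -2*(⅕)*(15 - 3)/(-3)/5 = -2*(⅕)*(-⅓)*12/5 = -2*(-4)/(5*5) = -⅕*(-8/5) = 8/25 ≈ 0.32000)
1/R = 1/(8/25) = 25/8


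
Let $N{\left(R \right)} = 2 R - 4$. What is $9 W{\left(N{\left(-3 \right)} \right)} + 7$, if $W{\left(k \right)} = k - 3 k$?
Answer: $187$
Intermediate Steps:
$N{\left(R \right)} = -4 + 2 R$
$W{\left(k \right)} = - 2 k$
$9 W{\left(N{\left(-3 \right)} \right)} + 7 = 9 \left(- 2 \left(-4 + 2 \left(-3\right)\right)\right) + 7 = 9 \left(- 2 \left(-4 - 6\right)\right) + 7 = 9 \left(\left(-2\right) \left(-10\right)\right) + 7 = 9 \cdot 20 + 7 = 180 + 7 = 187$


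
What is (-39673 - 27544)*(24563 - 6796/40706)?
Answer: -33603616079997/20353 ≈ -1.6510e+9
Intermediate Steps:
(-39673 - 27544)*(24563 - 6796/40706) = -67217*(24563 - 6796*1/40706) = -67217*(24563 - 3398/20353) = -67217*499927341/20353 = -33603616079997/20353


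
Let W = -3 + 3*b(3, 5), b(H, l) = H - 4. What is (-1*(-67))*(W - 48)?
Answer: -3618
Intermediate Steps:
b(H, l) = -4 + H
W = -6 (W = -3 + 3*(-4 + 3) = -3 + 3*(-1) = -3 - 3 = -6)
(-1*(-67))*(W - 48) = (-1*(-67))*(-6 - 48) = 67*(-54) = -3618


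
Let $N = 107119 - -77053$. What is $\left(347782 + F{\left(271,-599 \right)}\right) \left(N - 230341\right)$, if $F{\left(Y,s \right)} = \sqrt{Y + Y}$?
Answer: $-16056747158 - 46169 \sqrt{542} \approx -1.6058 \cdot 10^{10}$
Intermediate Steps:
$F{\left(Y,s \right)} = \sqrt{2} \sqrt{Y}$ ($F{\left(Y,s \right)} = \sqrt{2 Y} = \sqrt{2} \sqrt{Y}$)
$N = 184172$ ($N = 107119 + 77053 = 184172$)
$\left(347782 + F{\left(271,-599 \right)}\right) \left(N - 230341\right) = \left(347782 + \sqrt{2} \sqrt{271}\right) \left(184172 - 230341\right) = \left(347782 + \sqrt{542}\right) \left(-46169\right) = -16056747158 - 46169 \sqrt{542}$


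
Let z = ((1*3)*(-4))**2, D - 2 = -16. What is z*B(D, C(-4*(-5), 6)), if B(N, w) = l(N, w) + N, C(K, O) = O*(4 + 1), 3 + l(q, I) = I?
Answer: 1872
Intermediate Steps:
l(q, I) = -3 + I
C(K, O) = 5*O (C(K, O) = O*5 = 5*O)
D = -14 (D = 2 - 16 = -14)
B(N, w) = -3 + N + w (B(N, w) = (-3 + w) + N = -3 + N + w)
z = 144 (z = (3*(-4))**2 = (-12)**2 = 144)
z*B(D, C(-4*(-5), 6)) = 144*(-3 - 14 + 5*6) = 144*(-3 - 14 + 30) = 144*13 = 1872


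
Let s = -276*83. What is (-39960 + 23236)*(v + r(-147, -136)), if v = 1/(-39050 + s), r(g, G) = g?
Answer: 76159649374/30979 ≈ 2.4584e+6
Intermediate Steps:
s = -22908
v = -1/61958 (v = 1/(-39050 - 22908) = 1/(-61958) = -1/61958 ≈ -1.6140e-5)
(-39960 + 23236)*(v + r(-147, -136)) = (-39960 + 23236)*(-1/61958 - 147) = -16724*(-9107827/61958) = 76159649374/30979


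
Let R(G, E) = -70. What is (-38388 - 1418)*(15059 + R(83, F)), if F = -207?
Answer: -596652134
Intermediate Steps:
(-38388 - 1418)*(15059 + R(83, F)) = (-38388 - 1418)*(15059 - 70) = -39806*14989 = -596652134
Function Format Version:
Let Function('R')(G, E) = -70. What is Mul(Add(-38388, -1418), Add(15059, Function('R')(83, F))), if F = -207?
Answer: -596652134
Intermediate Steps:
Mul(Add(-38388, -1418), Add(15059, Function('R')(83, F))) = Mul(Add(-38388, -1418), Add(15059, -70)) = Mul(-39806, 14989) = -596652134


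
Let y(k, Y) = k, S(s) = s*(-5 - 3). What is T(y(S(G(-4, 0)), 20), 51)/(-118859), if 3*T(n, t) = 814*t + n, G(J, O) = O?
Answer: -13838/118859 ≈ -0.11642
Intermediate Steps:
S(s) = -8*s (S(s) = s*(-8) = -8*s)
T(n, t) = n/3 + 814*t/3 (T(n, t) = (814*t + n)/3 = (n + 814*t)/3 = n/3 + 814*t/3)
T(y(S(G(-4, 0)), 20), 51)/(-118859) = ((-8*0)/3 + (814/3)*51)/(-118859) = ((⅓)*0 + 13838)*(-1/118859) = (0 + 13838)*(-1/118859) = 13838*(-1/118859) = -13838/118859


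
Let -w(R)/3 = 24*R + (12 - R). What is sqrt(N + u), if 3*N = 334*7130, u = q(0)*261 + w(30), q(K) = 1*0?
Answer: sqrt(7125306)/3 ≈ 889.78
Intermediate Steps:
w(R) = -36 - 69*R (w(R) = -3*(24*R + (12 - R)) = -3*(12 + 23*R) = -36 - 69*R)
q(K) = 0
u = -2106 (u = 0*261 + (-36 - 69*30) = 0 + (-36 - 2070) = 0 - 2106 = -2106)
N = 2381420/3 (N = (334*7130)/3 = (1/3)*2381420 = 2381420/3 ≈ 7.9381e+5)
sqrt(N + u) = sqrt(2381420/3 - 2106) = sqrt(2375102/3) = sqrt(7125306)/3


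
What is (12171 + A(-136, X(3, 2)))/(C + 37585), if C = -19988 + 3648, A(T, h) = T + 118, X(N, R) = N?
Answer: 12153/21245 ≈ 0.57204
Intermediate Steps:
A(T, h) = 118 + T
C = -16340
(12171 + A(-136, X(3, 2)))/(C + 37585) = (12171 + (118 - 136))/(-16340 + 37585) = (12171 - 18)/21245 = 12153*(1/21245) = 12153/21245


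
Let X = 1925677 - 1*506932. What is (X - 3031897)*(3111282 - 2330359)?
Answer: -1259747499296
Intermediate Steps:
X = 1418745 (X = 1925677 - 506932 = 1418745)
(X - 3031897)*(3111282 - 2330359) = (1418745 - 3031897)*(3111282 - 2330359) = -1613152*780923 = -1259747499296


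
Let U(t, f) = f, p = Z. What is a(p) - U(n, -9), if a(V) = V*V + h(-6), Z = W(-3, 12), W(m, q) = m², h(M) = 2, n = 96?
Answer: 92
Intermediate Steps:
Z = 9 (Z = (-3)² = 9)
p = 9
a(V) = 2 + V² (a(V) = V*V + 2 = V² + 2 = 2 + V²)
a(p) - U(n, -9) = (2 + 9²) - 1*(-9) = (2 + 81) + 9 = 83 + 9 = 92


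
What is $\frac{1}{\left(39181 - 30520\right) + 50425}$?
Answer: $\frac{1}{59086} \approx 1.6924 \cdot 10^{-5}$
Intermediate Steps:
$\frac{1}{\left(39181 - 30520\right) + 50425} = \frac{1}{8661 + 50425} = \frac{1}{59086}$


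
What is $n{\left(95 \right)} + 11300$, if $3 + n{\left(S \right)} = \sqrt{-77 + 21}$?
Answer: $11297 + 2 i \sqrt{14} \approx 11297.0 + 7.4833 i$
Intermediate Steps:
$n{\left(S \right)} = -3 + 2 i \sqrt{14}$ ($n{\left(S \right)} = -3 + \sqrt{-77 + 21} = -3 + \sqrt{-56} = -3 + 2 i \sqrt{14}$)
$n{\left(95 \right)} + 11300 = \left(-3 + 2 i \sqrt{14}\right) + 11300 = 11297 + 2 i \sqrt{14}$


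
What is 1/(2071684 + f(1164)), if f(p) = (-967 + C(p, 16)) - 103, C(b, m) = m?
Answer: 1/2070630 ≈ 4.8294e-7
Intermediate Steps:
f(p) = -1054 (f(p) = (-967 + 16) - 103 = -951 - 103 = -1054)
1/(2071684 + f(1164)) = 1/(2071684 - 1054) = 1/2070630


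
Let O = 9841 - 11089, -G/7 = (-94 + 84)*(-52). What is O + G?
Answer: -4888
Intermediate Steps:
G = -3640 (G = -7*(-94 + 84)*(-52) = -(-70)*(-52) = -7*520 = -3640)
O = -1248
O + G = -1248 - 3640 = -4888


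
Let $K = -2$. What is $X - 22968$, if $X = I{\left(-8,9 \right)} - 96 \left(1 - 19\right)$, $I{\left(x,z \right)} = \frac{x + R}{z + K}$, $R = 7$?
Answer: $- \frac{148681}{7} \approx -21240.0$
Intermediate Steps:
$I{\left(x,z \right)} = \frac{7 + x}{-2 + z}$ ($I{\left(x,z \right)} = \frac{x + 7}{z - 2} = \frac{7 + x}{-2 + z}$)
$X = \frac{12095}{7}$ ($X = \frac{7 - 8}{-2 + 9} - 96 \left(1 - 19\right) = \frac{1}{7} \left(-1\right) - 96 \left(1 - 19\right) = \frac{1}{7} \left(-1\right) - -1728 = - \frac{1}{7} + 1728 = \frac{12095}{7} \approx 1727.9$)
$X - 22968 = \frac{12095}{7} - 22968 = - \frac{148681}{7}$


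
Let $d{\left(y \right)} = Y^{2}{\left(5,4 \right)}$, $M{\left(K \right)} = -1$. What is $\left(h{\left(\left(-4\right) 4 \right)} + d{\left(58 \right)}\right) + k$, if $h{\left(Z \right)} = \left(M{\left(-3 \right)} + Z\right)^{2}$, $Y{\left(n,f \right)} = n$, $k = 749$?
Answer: $1063$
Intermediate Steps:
$d{\left(y \right)} = 25$ ($d{\left(y \right)} = 5^{2} = 25$)
$h{\left(Z \right)} = \left(-1 + Z\right)^{2}$
$\left(h{\left(\left(-4\right) 4 \right)} + d{\left(58 \right)}\right) + k = \left(\left(-1 - 16\right)^{2} + 25\right) + 749 = \left(\left(-17\right)^{2} + 25\right) + 749 = \left(289 + 25\right) + 749 = 314 + 749 = 1063$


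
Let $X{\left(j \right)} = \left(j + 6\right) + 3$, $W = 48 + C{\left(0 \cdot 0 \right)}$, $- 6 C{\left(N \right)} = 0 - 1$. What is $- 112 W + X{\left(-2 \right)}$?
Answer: $- \frac{16163}{3} \approx -5387.7$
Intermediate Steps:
$C{\left(N \right)} = \frac{1}{6}$ ($C{\left(N \right)} = - \frac{0 - 1}{6} = \left(- \frac{1}{6}\right) \left(-1\right) = \frac{1}{6}$)
$W = \frac{289}{6}$ ($W = 48 + \frac{1}{6} = \frac{289}{6} \approx 48.167$)
$X{\left(j \right)} = 9 + j$ ($X{\left(j \right)} = \left(6 + j\right) + 3 = 9 + j$)
$- 112 W + X{\left(-2 \right)} = \left(-112\right) \frac{289}{6} + \left(9 - 2\right) = - \frac{16184}{3} + 7 = - \frac{16163}{3}$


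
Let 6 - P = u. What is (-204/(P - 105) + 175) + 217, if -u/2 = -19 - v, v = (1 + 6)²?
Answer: 92324/235 ≈ 392.87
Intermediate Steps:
v = 49 (v = 7² = 49)
u = 136 (u = -2*(-19 - 1*49) = -2*(-19 - 49) = -2*(-68) = 136)
P = -130 (P = 6 - 1*136 = 6 - 136 = -130)
(-204/(P - 105) + 175) + 217 = (-204/(-130 - 105) + 175) + 217 = (-204/(-235) + 175) + 217 = (-204*(-1/235) + 175) + 217 = (204/235 + 175) + 217 = 41329/235 + 217 = 92324/235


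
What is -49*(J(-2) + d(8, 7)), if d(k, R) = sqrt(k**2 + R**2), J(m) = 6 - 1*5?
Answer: -49 - 49*sqrt(113) ≈ -569.88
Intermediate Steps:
J(m) = 1 (J(m) = 6 - 5 = 1)
d(k, R) = sqrt(R**2 + k**2)
-49*(J(-2) + d(8, 7)) = -49*(1 + sqrt(7**2 + 8**2)) = -49*(1 + sqrt(49 + 64)) = -49*(1 + sqrt(113)) = -49 - 49*sqrt(113)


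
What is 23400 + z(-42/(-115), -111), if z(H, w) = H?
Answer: 2691042/115 ≈ 23400.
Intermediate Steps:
23400 + z(-42/(-115), -111) = 23400 - 42/(-115) = 23400 - 42*(-1/115) = 23400 + 42/115 = 2691042/115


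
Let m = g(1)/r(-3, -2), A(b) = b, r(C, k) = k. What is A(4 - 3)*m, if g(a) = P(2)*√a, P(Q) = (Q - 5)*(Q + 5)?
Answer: 21/2 ≈ 10.500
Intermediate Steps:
P(Q) = (-5 + Q)*(5 + Q)
g(a) = -21*√a (g(a) = (-25 + 2²)*√a = (-25 + 4)*√a = -21*√a)
m = 21/2 (m = -21*√1/(-2) = -21*1*(-½) = -21*(-½) = 21/2 ≈ 10.500)
A(4 - 3)*m = (4 - 3)*(21/2) = 1*(21/2) = 21/2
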